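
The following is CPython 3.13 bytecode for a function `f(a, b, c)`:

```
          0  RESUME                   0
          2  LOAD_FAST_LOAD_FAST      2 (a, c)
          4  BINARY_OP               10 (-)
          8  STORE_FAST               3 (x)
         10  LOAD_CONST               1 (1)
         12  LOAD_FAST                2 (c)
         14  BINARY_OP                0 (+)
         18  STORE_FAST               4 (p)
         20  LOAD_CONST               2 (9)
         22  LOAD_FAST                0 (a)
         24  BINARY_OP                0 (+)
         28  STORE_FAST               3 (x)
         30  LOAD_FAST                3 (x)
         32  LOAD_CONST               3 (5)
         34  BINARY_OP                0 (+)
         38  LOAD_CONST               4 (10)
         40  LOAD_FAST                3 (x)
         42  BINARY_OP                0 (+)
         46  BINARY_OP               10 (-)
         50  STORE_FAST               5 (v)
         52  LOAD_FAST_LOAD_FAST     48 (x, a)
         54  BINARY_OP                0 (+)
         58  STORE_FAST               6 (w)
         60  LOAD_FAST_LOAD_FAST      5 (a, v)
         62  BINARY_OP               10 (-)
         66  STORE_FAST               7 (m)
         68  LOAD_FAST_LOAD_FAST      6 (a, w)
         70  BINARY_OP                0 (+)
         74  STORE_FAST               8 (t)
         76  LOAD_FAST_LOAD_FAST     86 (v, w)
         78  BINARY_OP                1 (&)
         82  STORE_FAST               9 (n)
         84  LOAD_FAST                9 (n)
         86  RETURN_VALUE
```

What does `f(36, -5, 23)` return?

LOAD_FAST_LOAD_FAST a,c → push 36,23. Stack: [36, 23]
BINARY_OP - → 36 - 23 = 13. Stack: [13]
STORE_FAST x → x=13. Stack: []
LOAD_CONST → push 1. Stack: [1]
LOAD_FAST c → push 23. Stack: [1, 23]
BINARY_OP + → 1 + 23 = 24. Stack: [24]
STORE_FAST p → p=24. Stack: []
LOAD_CONST → push 9. Stack: [9]
LOAD_FAST a → push 36. Stack: [9, 36]
BINARY_OP + → 9 + 36 = 45. Stack: [45]
STORE_FAST x → x=45. Stack: []
LOAD_FAST x → push 45. Stack: [45]
LOAD_CONST → push 5. Stack: [45, 5]
BINARY_OP + → 45 + 5 = 50. Stack: [50]
LOAD_CONST → push 10. Stack: [50, 10]
LOAD_FAST x → push 45. Stack: [50, 10, 45]
BINARY_OP + → 10 + 45 = 55. Stack: [50, 55]
BINARY_OP - → 50 - 55 = -5. Stack: [-5]
STORE_FAST v → v=-5. Stack: []
LOAD_FAST_LOAD_FAST x,a → push 45,36. Stack: [45, 36]
BINARY_OP + → 45 + 36 = 81. Stack: [81]
STORE_FAST w → w=81. Stack: []
LOAD_FAST_LOAD_FAST a,v → push 36,-5. Stack: [36, -5]
BINARY_OP - → 36 - -5 = 41. Stack: [41]
STORE_FAST m → m=41. Stack: []
LOAD_FAST_LOAD_FAST a,w → push 36,81. Stack: [36, 81]
BINARY_OP + → 36 + 81 = 117. Stack: [117]
STORE_FAST t → t=117. Stack: []
LOAD_FAST_LOAD_FAST v,w → push -5,81. Stack: [-5, 81]
BINARY_OP & → -5 & 81 = 81. Stack: [81]
STORE_FAST n → n=81. Stack: []
LOAD_FAST n → push 81. Stack: [81]
RETURN_VALUE → return 81.

81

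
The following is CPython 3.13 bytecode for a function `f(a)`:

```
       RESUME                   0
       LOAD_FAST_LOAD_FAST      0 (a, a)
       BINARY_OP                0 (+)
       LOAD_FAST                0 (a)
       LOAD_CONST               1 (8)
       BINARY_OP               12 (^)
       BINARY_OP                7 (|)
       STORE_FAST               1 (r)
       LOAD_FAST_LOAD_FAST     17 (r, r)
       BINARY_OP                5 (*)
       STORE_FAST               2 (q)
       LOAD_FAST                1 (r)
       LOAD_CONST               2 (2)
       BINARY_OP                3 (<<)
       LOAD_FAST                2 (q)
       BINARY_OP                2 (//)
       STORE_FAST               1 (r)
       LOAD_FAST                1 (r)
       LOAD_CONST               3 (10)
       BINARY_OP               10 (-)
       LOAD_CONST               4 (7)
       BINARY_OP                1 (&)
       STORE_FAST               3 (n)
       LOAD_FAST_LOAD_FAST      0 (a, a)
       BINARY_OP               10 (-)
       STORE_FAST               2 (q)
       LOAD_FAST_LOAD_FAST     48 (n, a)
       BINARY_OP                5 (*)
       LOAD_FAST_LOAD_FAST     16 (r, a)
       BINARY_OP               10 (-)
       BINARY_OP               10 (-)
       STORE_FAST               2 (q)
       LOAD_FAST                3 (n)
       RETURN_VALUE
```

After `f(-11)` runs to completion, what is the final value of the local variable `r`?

LOAD_FAST_LOAD_FAST a,a → push -11,-11. Stack: [-11, -11]
BINARY_OP + → -11 + -11 = -22. Stack: [-22]
LOAD_FAST a → push -11. Stack: [-22, -11]
LOAD_CONST → push 8. Stack: [-22, -11, 8]
BINARY_OP ^ → -11 ^ 8 = -3. Stack: [-22, -3]
BINARY_OP | → -22 | -3 = -1. Stack: [-1]
STORE_FAST r → r=-1. Stack: []
LOAD_FAST_LOAD_FAST r,r → push -1,-1. Stack: [-1, -1]
BINARY_OP * → -1 * -1 = 1. Stack: [1]
STORE_FAST q → q=1. Stack: []
LOAD_FAST r → push -1. Stack: [-1]
LOAD_CONST → push 2. Stack: [-1, 2]
BINARY_OP << → -1 << 2 = -4. Stack: [-4]
LOAD_FAST q → push 1. Stack: [-4, 1]
BINARY_OP // → -4 // 1 = -4. Stack: [-4]
STORE_FAST r → r=-4. Stack: []
LOAD_FAST r → push -4. Stack: [-4]
LOAD_CONST → push 10. Stack: [-4, 10]
BINARY_OP - → -4 - 10 = -14. Stack: [-14]
LOAD_CONST → push 7. Stack: [-14, 7]
BINARY_OP & → -14 & 7 = 2. Stack: [2]
STORE_FAST n → n=2. Stack: []
LOAD_FAST_LOAD_FAST a,a → push -11,-11. Stack: [-11, -11]
BINARY_OP - → -11 - -11 = 0. Stack: [0]
STORE_FAST q → q=0. Stack: []
LOAD_FAST_LOAD_FAST n,a → push 2,-11. Stack: [2, -11]
BINARY_OP * → 2 * -11 = -22. Stack: [-22]
LOAD_FAST_LOAD_FAST r,a → push -4,-11. Stack: [-22, -4, -11]
BINARY_OP - → -4 - -11 = 7. Stack: [-22, 7]
BINARY_OP - → -22 - 7 = -29. Stack: [-29]
STORE_FAST q → q=-29. Stack: []
LOAD_FAST n → push 2. Stack: [2]
RETURN_VALUE → return 2.

-4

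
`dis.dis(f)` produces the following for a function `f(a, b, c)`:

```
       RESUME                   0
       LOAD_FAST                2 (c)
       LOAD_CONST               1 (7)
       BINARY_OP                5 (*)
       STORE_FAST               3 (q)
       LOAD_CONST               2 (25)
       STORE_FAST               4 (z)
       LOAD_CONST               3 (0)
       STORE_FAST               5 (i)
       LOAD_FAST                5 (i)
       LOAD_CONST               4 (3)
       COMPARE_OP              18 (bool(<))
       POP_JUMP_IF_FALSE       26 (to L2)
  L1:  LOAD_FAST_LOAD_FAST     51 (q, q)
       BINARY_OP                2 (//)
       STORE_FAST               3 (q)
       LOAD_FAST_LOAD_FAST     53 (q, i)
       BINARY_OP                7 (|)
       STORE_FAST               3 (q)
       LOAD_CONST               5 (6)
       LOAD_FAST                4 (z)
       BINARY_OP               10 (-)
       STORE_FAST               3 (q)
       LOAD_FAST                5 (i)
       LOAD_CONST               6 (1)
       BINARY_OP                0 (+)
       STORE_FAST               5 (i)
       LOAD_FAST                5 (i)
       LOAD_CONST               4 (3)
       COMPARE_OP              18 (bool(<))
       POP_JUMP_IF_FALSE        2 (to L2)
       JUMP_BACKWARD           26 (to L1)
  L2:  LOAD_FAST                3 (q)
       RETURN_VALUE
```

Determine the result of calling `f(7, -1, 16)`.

LOAD_FAST c → push 16
LOAD_CONST → push 7
BINARY_OP * → 16 * 7 = 112
STORE_FAST q → q=112
LOAD_CONST → push 25
STORE_FAST z → z=25
LOAD_CONST → push 0
STORE_FAST i → i=0
LOAD_FAST i → push 0
LOAD_CONST → push 3
COMPARE_OP bool(<) → 0 vs 3 = True
POP_JUMP_IF_FALSE → pop True; no jump
LOAD_FAST_LOAD_FAST q,q → push 112,112
BINARY_OP // → 112 // 112 = 1
STORE_FAST q → q=1
LOAD_FAST_LOAD_FAST q,i → push 1,0
BINARY_OP | → 1 | 0 = 1
STORE_FAST q → q=1
LOAD_CONST → push 6
LOAD_FAST z → push 25
BINARY_OP - → 6 - 25 = -19
STORE_FAST q → q=-19
LOAD_FAST i → push 0
LOAD_CONST → push 1
BINARY_OP + → 0 + 1 = 1
STORE_FAST i → i=1
LOAD_FAST i → push 1
LOAD_CONST → push 3
COMPARE_OP bool(<) → 1 vs 3 = True
POP_JUMP_IF_FALSE → pop True; no jump
LOAD_FAST_LOAD_FAST q,q → push -19,-19
BINARY_OP // → -19 // -19 = 1
STORE_FAST q → q=1
LOAD_FAST_LOAD_FAST q,i → push 1,1
BINARY_OP | → 1 | 1 = 1
STORE_FAST q → q=1
LOAD_CONST → push 6
LOAD_FAST z → push 25
BINARY_OP - → 6 - 25 = -19
STORE_FAST q → q=-19
LOAD_FAST i → push 1
LOAD_CONST → push 1
BINARY_OP + → 1 + 1 = 2
STORE_FAST i → i=2
LOAD_FAST i → push 2
LOAD_CONST → push 3
COMPARE_OP bool(<) → 2 vs 3 = True
POP_JUMP_IF_FALSE → pop True; no jump
LOAD_FAST_LOAD_FAST q,q → push -19,-19
BINARY_OP // → -19 // -19 = 1
STORE_FAST q → q=1
LOAD_FAST_LOAD_FAST q,i → push 1,2
BINARY_OP | → 1 | 2 = 3
STORE_FAST q → q=3
LOAD_CONST → push 6
LOAD_FAST z → push 25
BINARY_OP - → 6 - 25 = -19
STORE_FAST q → q=-19
LOAD_FAST i → push 2
LOAD_CONST → push 1
BINARY_OP + → 2 + 1 = 3
STORE_FAST i → i=3
LOAD_FAST i → push 3
LOAD_CONST → push 3
COMPARE_OP bool(<) → 3 vs 3 = False
POP_JUMP_IF_FALSE → pop False; jump
LOAD_FAST q → push -19
RETURN_VALUE → return -19.

-19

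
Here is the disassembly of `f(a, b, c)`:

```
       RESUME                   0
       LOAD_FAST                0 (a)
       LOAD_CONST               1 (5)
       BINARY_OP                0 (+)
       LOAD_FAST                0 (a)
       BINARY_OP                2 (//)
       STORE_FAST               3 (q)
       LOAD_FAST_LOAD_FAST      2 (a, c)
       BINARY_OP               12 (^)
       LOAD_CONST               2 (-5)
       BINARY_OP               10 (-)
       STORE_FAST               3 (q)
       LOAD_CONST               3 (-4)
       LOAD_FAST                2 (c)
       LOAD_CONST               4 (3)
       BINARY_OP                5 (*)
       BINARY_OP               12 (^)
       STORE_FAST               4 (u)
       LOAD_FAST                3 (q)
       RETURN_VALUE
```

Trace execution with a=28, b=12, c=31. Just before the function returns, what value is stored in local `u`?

-95

LOAD_FAST a → push 28. Stack: [28]
LOAD_CONST → push 5. Stack: [28, 5]
BINARY_OP + → 28 + 5 = 33. Stack: [33]
LOAD_FAST a → push 28. Stack: [33, 28]
BINARY_OP // → 33 // 28 = 1. Stack: [1]
STORE_FAST q → q=1. Stack: []
LOAD_FAST_LOAD_FAST a,c → push 28,31. Stack: [28, 31]
BINARY_OP ^ → 28 ^ 31 = 3. Stack: [3]
LOAD_CONST → push -5. Stack: [3, -5]
BINARY_OP - → 3 - -5 = 8. Stack: [8]
STORE_FAST q → q=8. Stack: []
LOAD_CONST → push -4. Stack: [-4]
LOAD_FAST c → push 31. Stack: [-4, 31]
LOAD_CONST → push 3. Stack: [-4, 31, 3]
BINARY_OP * → 31 * 3 = 93. Stack: [-4, 93]
BINARY_OP ^ → -4 ^ 93 = -95. Stack: [-95]
STORE_FAST u → u=-95. Stack: []
LOAD_FAST q → push 8. Stack: [8]
RETURN_VALUE → return 8.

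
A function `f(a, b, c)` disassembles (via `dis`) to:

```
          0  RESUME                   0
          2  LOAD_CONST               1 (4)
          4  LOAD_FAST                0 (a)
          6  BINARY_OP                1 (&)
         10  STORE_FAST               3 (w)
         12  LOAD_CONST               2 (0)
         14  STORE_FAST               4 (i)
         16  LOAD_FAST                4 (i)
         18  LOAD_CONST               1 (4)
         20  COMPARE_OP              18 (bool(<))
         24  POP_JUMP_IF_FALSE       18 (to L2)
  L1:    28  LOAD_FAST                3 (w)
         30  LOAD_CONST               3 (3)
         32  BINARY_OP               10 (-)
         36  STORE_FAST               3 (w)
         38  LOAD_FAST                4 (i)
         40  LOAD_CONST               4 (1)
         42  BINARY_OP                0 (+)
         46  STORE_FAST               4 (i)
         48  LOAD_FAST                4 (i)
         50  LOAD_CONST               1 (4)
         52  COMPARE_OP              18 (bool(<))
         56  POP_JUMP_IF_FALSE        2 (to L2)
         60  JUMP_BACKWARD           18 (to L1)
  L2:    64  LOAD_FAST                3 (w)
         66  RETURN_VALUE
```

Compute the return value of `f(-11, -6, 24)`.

LOAD_CONST → push 4. Stack: [4]
LOAD_FAST a → push -11. Stack: [4, -11]
BINARY_OP & → 4 & -11 = 4. Stack: [4]
STORE_FAST w → w=4. Stack: []
LOAD_CONST → push 0. Stack: [0]
STORE_FAST i → i=0. Stack: []
LOAD_FAST i → push 0. Stack: [0]
LOAD_CONST → push 4. Stack: [0, 4]
COMPARE_OP bool(<) → 0 vs 4 = True. Stack: [True]
POP_JUMP_IF_FALSE → pop True; no jump. Stack: []
LOAD_FAST w → push 4. Stack: [4]
LOAD_CONST → push 3. Stack: [4, 3]
BINARY_OP - → 4 - 3 = 1. Stack: [1]
STORE_FAST w → w=1. Stack: []
LOAD_FAST i → push 0. Stack: [0]
LOAD_CONST → push 1. Stack: [0, 1]
BINARY_OP + → 0 + 1 = 1. Stack: [1]
STORE_FAST i → i=1. Stack: []
LOAD_FAST i → push 1. Stack: [1]
LOAD_CONST → push 4. Stack: [1, 4]
COMPARE_OP bool(<) → 1 vs 4 = True. Stack: [True]
POP_JUMP_IF_FALSE → pop True; no jump. Stack: []
LOAD_FAST w → push 1. Stack: [1]
LOAD_CONST → push 3. Stack: [1, 3]
BINARY_OP - → 1 - 3 = -2. Stack: [-2]
STORE_FAST w → w=-2. Stack: []
LOAD_FAST i → push 1. Stack: [1]
LOAD_CONST → push 1. Stack: [1, 1]
BINARY_OP + → 1 + 1 = 2. Stack: [2]
STORE_FAST i → i=2. Stack: []
LOAD_FAST i → push 2. Stack: [2]
LOAD_CONST → push 4. Stack: [2, 4]
COMPARE_OP bool(<) → 2 vs 4 = True. Stack: [True]
POP_JUMP_IF_FALSE → pop True; no jump. Stack: []
LOAD_FAST w → push -2. Stack: [-2]
LOAD_CONST → push 3. Stack: [-2, 3]
BINARY_OP - → -2 - 3 = -5. Stack: [-5]
STORE_FAST w → w=-5. Stack: []
LOAD_FAST i → push 2. Stack: [2]
LOAD_CONST → push 1. Stack: [2, 1]
BINARY_OP + → 2 + 1 = 3. Stack: [3]
STORE_FAST i → i=3. Stack: []
LOAD_FAST i → push 3. Stack: [3]
LOAD_CONST → push 4. Stack: [3, 4]
COMPARE_OP bool(<) → 3 vs 4 = True. Stack: [True]
POP_JUMP_IF_FALSE → pop True; no jump. Stack: []
LOAD_FAST w → push -5. Stack: [-5]
LOAD_CONST → push 3. Stack: [-5, 3]
BINARY_OP - → -5 - 3 = -8. Stack: [-8]
STORE_FAST w → w=-8. Stack: []
LOAD_FAST i → push 3. Stack: [3]
LOAD_CONST → push 1. Stack: [3, 1]
BINARY_OP + → 3 + 1 = 4. Stack: [4]
STORE_FAST i → i=4. Stack: []
LOAD_FAST i → push 4. Stack: [4]
LOAD_CONST → push 4. Stack: [4, 4]
COMPARE_OP bool(<) → 4 vs 4 = False. Stack: [False]
POP_JUMP_IF_FALSE → pop False; jump. Stack: []
LOAD_FAST w → push -8. Stack: [-8]
RETURN_VALUE → return -8.

-8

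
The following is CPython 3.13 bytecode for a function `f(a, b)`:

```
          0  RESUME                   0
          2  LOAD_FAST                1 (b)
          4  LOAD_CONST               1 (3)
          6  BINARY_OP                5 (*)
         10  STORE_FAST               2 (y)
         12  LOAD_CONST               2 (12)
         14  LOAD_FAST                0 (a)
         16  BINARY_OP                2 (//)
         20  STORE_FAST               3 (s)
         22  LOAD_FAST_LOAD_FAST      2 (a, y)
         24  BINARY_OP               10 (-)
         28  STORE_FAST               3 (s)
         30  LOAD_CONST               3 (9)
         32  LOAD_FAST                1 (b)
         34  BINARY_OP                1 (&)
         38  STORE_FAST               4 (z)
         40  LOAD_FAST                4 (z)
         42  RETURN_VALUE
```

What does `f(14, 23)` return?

1

LOAD_FAST b → push 23. Stack: [23]
LOAD_CONST → push 3. Stack: [23, 3]
BINARY_OP * → 23 * 3 = 69. Stack: [69]
STORE_FAST y → y=69. Stack: []
LOAD_CONST → push 12. Stack: [12]
LOAD_FAST a → push 14. Stack: [12, 14]
BINARY_OP // → 12 // 14 = 0. Stack: [0]
STORE_FAST s → s=0. Stack: []
LOAD_FAST_LOAD_FAST a,y → push 14,69. Stack: [14, 69]
BINARY_OP - → 14 - 69 = -55. Stack: [-55]
STORE_FAST s → s=-55. Stack: []
LOAD_CONST → push 9. Stack: [9]
LOAD_FAST b → push 23. Stack: [9, 23]
BINARY_OP & → 9 & 23 = 1. Stack: [1]
STORE_FAST z → z=1. Stack: []
LOAD_FAST z → push 1. Stack: [1]
RETURN_VALUE → return 1.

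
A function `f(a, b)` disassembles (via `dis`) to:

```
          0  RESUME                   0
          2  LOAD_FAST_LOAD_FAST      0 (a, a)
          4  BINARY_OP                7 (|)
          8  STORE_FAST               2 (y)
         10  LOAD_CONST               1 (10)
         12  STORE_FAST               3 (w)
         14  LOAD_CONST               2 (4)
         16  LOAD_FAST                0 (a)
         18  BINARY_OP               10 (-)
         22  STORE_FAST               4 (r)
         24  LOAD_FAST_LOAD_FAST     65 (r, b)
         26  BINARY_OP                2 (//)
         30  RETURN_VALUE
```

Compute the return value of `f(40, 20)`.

LOAD_FAST_LOAD_FAST a,a → push 40,40. Stack: [40, 40]
BINARY_OP | → 40 | 40 = 40. Stack: [40]
STORE_FAST y → y=40. Stack: []
LOAD_CONST → push 10. Stack: [10]
STORE_FAST w → w=10. Stack: []
LOAD_CONST → push 4. Stack: [4]
LOAD_FAST a → push 40. Stack: [4, 40]
BINARY_OP - → 4 - 40 = -36. Stack: [-36]
STORE_FAST r → r=-36. Stack: []
LOAD_FAST_LOAD_FAST r,b → push -36,20. Stack: [-36, 20]
BINARY_OP // → -36 // 20 = -2. Stack: [-2]
RETURN_VALUE → return -2.

-2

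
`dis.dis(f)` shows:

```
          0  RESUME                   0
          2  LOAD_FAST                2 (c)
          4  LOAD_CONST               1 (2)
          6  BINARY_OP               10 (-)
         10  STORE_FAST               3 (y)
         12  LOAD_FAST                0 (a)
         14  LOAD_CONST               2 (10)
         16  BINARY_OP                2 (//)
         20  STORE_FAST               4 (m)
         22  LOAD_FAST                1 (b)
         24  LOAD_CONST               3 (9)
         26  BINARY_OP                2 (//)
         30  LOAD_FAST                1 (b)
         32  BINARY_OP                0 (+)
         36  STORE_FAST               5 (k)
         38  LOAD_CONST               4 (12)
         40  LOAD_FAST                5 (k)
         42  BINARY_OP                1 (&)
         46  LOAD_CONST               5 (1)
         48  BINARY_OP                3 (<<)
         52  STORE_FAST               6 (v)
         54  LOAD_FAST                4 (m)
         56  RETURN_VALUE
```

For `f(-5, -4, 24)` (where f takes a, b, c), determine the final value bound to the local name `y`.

22

LOAD_FAST c → push 24. Stack: [24]
LOAD_CONST → push 2. Stack: [24, 2]
BINARY_OP - → 24 - 2 = 22. Stack: [22]
STORE_FAST y → y=22. Stack: []
LOAD_FAST a → push -5. Stack: [-5]
LOAD_CONST → push 10. Stack: [-5, 10]
BINARY_OP // → -5 // 10 = -1. Stack: [-1]
STORE_FAST m → m=-1. Stack: []
LOAD_FAST b → push -4. Stack: [-4]
LOAD_CONST → push 9. Stack: [-4, 9]
BINARY_OP // → -4 // 9 = -1. Stack: [-1]
LOAD_FAST b → push -4. Stack: [-1, -4]
BINARY_OP + → -1 + -4 = -5. Stack: [-5]
STORE_FAST k → k=-5. Stack: []
LOAD_CONST → push 12. Stack: [12]
LOAD_FAST k → push -5. Stack: [12, -5]
BINARY_OP & → 12 & -5 = 8. Stack: [8]
LOAD_CONST → push 1. Stack: [8, 1]
BINARY_OP << → 8 << 1 = 16. Stack: [16]
STORE_FAST v → v=16. Stack: []
LOAD_FAST m → push -1. Stack: [-1]
RETURN_VALUE → return -1.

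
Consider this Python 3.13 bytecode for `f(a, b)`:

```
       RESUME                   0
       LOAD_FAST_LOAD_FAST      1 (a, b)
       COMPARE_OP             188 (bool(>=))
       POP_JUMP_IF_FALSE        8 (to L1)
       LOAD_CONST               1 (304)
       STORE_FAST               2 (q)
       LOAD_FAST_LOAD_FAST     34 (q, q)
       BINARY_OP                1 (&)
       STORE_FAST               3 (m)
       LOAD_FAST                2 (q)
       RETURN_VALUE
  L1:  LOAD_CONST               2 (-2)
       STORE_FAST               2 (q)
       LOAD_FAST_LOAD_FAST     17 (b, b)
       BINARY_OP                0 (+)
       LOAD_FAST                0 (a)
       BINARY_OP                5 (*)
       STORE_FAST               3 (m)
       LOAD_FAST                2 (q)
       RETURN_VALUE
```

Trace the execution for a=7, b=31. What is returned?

-2

LOAD_FAST_LOAD_FAST a,b → push 7,31. Stack: [7, 31]
COMPARE_OP bool(>=) → 7 vs 31 = False. Stack: [False]
POP_JUMP_IF_FALSE → pop False; jump. Stack: []
LOAD_CONST → push -2. Stack: [-2]
STORE_FAST q → q=-2. Stack: []
LOAD_FAST_LOAD_FAST b,b → push 31,31. Stack: [31, 31]
BINARY_OP + → 31 + 31 = 62. Stack: [62]
LOAD_FAST a → push 7. Stack: [62, 7]
BINARY_OP * → 62 * 7 = 434. Stack: [434]
STORE_FAST m → m=434. Stack: []
LOAD_FAST q → push -2. Stack: [-2]
RETURN_VALUE → return -2.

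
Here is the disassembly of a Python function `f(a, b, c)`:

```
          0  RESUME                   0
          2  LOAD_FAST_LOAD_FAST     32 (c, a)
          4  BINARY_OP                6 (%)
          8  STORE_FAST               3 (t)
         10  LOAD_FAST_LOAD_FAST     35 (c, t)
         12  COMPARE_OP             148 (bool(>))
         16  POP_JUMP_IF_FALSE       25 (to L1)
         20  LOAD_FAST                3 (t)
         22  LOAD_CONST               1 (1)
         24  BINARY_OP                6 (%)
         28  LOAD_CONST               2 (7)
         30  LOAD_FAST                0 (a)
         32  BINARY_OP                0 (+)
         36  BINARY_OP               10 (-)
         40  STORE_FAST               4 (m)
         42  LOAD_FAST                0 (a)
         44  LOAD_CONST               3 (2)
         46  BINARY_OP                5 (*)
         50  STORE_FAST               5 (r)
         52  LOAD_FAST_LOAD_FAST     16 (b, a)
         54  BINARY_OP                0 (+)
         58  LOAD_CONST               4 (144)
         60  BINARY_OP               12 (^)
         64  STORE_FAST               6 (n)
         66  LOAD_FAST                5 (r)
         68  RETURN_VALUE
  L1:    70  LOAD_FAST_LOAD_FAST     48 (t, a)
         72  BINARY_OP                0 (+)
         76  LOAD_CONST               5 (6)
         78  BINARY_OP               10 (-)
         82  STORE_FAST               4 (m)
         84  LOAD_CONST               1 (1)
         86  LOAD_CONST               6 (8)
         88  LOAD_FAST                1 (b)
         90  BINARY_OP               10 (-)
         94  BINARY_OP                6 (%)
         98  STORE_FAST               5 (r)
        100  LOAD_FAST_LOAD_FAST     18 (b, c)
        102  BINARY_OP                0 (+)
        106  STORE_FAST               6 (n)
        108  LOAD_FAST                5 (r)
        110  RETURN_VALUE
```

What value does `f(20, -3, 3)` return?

1

LOAD_FAST_LOAD_FAST c,a → push 3,20. Stack: [3, 20]
BINARY_OP % → 3 % 20 = 3. Stack: [3]
STORE_FAST t → t=3. Stack: []
LOAD_FAST_LOAD_FAST c,t → push 3,3. Stack: [3, 3]
COMPARE_OP bool(>) → 3 vs 3 = False. Stack: [False]
POP_JUMP_IF_FALSE → pop False; jump. Stack: []
LOAD_FAST_LOAD_FAST t,a → push 3,20. Stack: [3, 20]
BINARY_OP + → 3 + 20 = 23. Stack: [23]
LOAD_CONST → push 6. Stack: [23, 6]
BINARY_OP - → 23 - 6 = 17. Stack: [17]
STORE_FAST m → m=17. Stack: []
LOAD_CONST → push 1. Stack: [1]
LOAD_CONST → push 8. Stack: [1, 8]
LOAD_FAST b → push -3. Stack: [1, 8, -3]
BINARY_OP - → 8 - -3 = 11. Stack: [1, 11]
BINARY_OP % → 1 % 11 = 1. Stack: [1]
STORE_FAST r → r=1. Stack: []
LOAD_FAST_LOAD_FAST b,c → push -3,3. Stack: [-3, 3]
BINARY_OP + → -3 + 3 = 0. Stack: [0]
STORE_FAST n → n=0. Stack: []
LOAD_FAST r → push 1. Stack: [1]
RETURN_VALUE → return 1.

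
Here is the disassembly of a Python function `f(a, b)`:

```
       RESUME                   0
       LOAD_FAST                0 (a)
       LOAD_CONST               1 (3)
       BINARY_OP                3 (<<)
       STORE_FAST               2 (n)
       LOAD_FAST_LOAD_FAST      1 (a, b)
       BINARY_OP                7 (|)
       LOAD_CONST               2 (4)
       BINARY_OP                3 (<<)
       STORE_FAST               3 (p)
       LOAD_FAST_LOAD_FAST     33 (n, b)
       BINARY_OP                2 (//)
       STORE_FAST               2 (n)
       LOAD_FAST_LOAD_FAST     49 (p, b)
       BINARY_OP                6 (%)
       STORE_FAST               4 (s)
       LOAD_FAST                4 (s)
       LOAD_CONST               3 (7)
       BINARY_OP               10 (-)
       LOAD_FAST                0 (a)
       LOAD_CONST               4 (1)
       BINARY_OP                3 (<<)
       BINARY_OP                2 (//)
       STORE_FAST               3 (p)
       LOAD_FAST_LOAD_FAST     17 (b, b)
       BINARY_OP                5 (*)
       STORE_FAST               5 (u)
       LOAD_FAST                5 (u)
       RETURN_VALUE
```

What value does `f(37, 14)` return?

LOAD_FAST a → push 37. Stack: [37]
LOAD_CONST → push 3. Stack: [37, 3]
BINARY_OP << → 37 << 3 = 296. Stack: [296]
STORE_FAST n → n=296. Stack: []
LOAD_FAST_LOAD_FAST a,b → push 37,14. Stack: [37, 14]
BINARY_OP | → 37 | 14 = 47. Stack: [47]
LOAD_CONST → push 4. Stack: [47, 4]
BINARY_OP << → 47 << 4 = 752. Stack: [752]
STORE_FAST p → p=752. Stack: []
LOAD_FAST_LOAD_FAST n,b → push 296,14. Stack: [296, 14]
BINARY_OP // → 296 // 14 = 21. Stack: [21]
STORE_FAST n → n=21. Stack: []
LOAD_FAST_LOAD_FAST p,b → push 752,14. Stack: [752, 14]
BINARY_OP % → 752 % 14 = 10. Stack: [10]
STORE_FAST s → s=10. Stack: []
LOAD_FAST s → push 10. Stack: [10]
LOAD_CONST → push 7. Stack: [10, 7]
BINARY_OP - → 10 - 7 = 3. Stack: [3]
LOAD_FAST a → push 37. Stack: [3, 37]
LOAD_CONST → push 1. Stack: [3, 37, 1]
BINARY_OP << → 37 << 1 = 74. Stack: [3, 74]
BINARY_OP // → 3 // 74 = 0. Stack: [0]
STORE_FAST p → p=0. Stack: []
LOAD_FAST_LOAD_FAST b,b → push 14,14. Stack: [14, 14]
BINARY_OP * → 14 * 14 = 196. Stack: [196]
STORE_FAST u → u=196. Stack: []
LOAD_FAST u → push 196. Stack: [196]
RETURN_VALUE → return 196.

196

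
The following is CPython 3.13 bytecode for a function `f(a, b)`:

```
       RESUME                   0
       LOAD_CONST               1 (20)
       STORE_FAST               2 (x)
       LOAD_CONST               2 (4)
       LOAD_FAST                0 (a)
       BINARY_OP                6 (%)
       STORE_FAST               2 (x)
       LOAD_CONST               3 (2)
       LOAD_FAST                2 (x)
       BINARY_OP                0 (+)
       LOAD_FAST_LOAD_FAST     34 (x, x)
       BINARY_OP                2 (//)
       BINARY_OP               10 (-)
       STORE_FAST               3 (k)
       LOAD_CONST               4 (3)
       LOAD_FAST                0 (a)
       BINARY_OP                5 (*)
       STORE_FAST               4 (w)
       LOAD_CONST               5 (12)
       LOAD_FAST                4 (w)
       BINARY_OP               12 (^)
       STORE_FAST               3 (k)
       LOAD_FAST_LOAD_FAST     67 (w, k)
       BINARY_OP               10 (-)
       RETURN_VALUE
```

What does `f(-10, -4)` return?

LOAD_CONST → push 20. Stack: [20]
STORE_FAST x → x=20. Stack: []
LOAD_CONST → push 4. Stack: [4]
LOAD_FAST a → push -10. Stack: [4, -10]
BINARY_OP % → 4 % -10 = -6. Stack: [-6]
STORE_FAST x → x=-6. Stack: []
LOAD_CONST → push 2. Stack: [2]
LOAD_FAST x → push -6. Stack: [2, -6]
BINARY_OP + → 2 + -6 = -4. Stack: [-4]
LOAD_FAST_LOAD_FAST x,x → push -6,-6. Stack: [-4, -6, -6]
BINARY_OP // → -6 // -6 = 1. Stack: [-4, 1]
BINARY_OP - → -4 - 1 = -5. Stack: [-5]
STORE_FAST k → k=-5. Stack: []
LOAD_CONST → push 3. Stack: [3]
LOAD_FAST a → push -10. Stack: [3, -10]
BINARY_OP * → 3 * -10 = -30. Stack: [-30]
STORE_FAST w → w=-30. Stack: []
LOAD_CONST → push 12. Stack: [12]
LOAD_FAST w → push -30. Stack: [12, -30]
BINARY_OP ^ → 12 ^ -30 = -18. Stack: [-18]
STORE_FAST k → k=-18. Stack: []
LOAD_FAST_LOAD_FAST w,k → push -30,-18. Stack: [-30, -18]
BINARY_OP - → -30 - -18 = -12. Stack: [-12]
RETURN_VALUE → return -12.

-12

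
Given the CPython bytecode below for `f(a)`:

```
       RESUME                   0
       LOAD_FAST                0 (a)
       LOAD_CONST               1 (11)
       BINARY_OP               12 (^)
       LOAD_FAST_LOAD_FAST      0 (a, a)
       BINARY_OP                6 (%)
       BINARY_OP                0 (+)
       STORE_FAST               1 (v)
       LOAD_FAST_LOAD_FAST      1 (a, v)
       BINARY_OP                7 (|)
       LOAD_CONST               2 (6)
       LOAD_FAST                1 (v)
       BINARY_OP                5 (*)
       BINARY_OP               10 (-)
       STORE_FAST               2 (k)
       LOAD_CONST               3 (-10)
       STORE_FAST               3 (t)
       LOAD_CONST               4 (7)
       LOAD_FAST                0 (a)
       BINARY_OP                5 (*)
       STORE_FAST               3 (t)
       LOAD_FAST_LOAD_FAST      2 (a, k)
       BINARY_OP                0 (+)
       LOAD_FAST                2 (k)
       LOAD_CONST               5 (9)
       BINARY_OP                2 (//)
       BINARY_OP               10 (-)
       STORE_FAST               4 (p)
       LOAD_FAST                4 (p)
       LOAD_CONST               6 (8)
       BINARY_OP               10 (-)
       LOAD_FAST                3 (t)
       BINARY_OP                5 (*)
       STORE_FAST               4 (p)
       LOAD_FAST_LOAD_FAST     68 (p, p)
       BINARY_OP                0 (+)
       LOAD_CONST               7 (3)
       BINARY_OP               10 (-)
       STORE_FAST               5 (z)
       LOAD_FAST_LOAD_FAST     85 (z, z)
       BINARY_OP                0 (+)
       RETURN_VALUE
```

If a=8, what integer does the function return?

LOAD_FAST a → push 8. Stack: [8]
LOAD_CONST → push 11. Stack: [8, 11]
BINARY_OP ^ → 8 ^ 11 = 3. Stack: [3]
LOAD_FAST_LOAD_FAST a,a → push 8,8. Stack: [3, 8, 8]
BINARY_OP % → 8 % 8 = 0. Stack: [3, 0]
BINARY_OP + → 3 + 0 = 3. Stack: [3]
STORE_FAST v → v=3. Stack: []
LOAD_FAST_LOAD_FAST a,v → push 8,3. Stack: [8, 3]
BINARY_OP | → 8 | 3 = 11. Stack: [11]
LOAD_CONST → push 6. Stack: [11, 6]
LOAD_FAST v → push 3. Stack: [11, 6, 3]
BINARY_OP * → 6 * 3 = 18. Stack: [11, 18]
BINARY_OP - → 11 - 18 = -7. Stack: [-7]
STORE_FAST k → k=-7. Stack: []
LOAD_CONST → push -10. Stack: [-10]
STORE_FAST t → t=-10. Stack: []
LOAD_CONST → push 7. Stack: [7]
LOAD_FAST a → push 8. Stack: [7, 8]
BINARY_OP * → 7 * 8 = 56. Stack: [56]
STORE_FAST t → t=56. Stack: []
LOAD_FAST_LOAD_FAST a,k → push 8,-7. Stack: [8, -7]
BINARY_OP + → 8 + -7 = 1. Stack: [1]
LOAD_FAST k → push -7. Stack: [1, -7]
LOAD_CONST → push 9. Stack: [1, -7, 9]
BINARY_OP // → -7 // 9 = -1. Stack: [1, -1]
BINARY_OP - → 1 - -1 = 2. Stack: [2]
STORE_FAST p → p=2. Stack: []
LOAD_FAST p → push 2. Stack: [2]
LOAD_CONST → push 8. Stack: [2, 8]
BINARY_OP - → 2 - 8 = -6. Stack: [-6]
LOAD_FAST t → push 56. Stack: [-6, 56]
BINARY_OP * → -6 * 56 = -336. Stack: [-336]
STORE_FAST p → p=-336. Stack: []
LOAD_FAST_LOAD_FAST p,p → push -336,-336. Stack: [-336, -336]
BINARY_OP + → -336 + -336 = -672. Stack: [-672]
LOAD_CONST → push 3. Stack: [-672, 3]
BINARY_OP - → -672 - 3 = -675. Stack: [-675]
STORE_FAST z → z=-675. Stack: []
LOAD_FAST_LOAD_FAST z,z → push -675,-675. Stack: [-675, -675]
BINARY_OP + → -675 + -675 = -1350. Stack: [-1350]
RETURN_VALUE → return -1350.

-1350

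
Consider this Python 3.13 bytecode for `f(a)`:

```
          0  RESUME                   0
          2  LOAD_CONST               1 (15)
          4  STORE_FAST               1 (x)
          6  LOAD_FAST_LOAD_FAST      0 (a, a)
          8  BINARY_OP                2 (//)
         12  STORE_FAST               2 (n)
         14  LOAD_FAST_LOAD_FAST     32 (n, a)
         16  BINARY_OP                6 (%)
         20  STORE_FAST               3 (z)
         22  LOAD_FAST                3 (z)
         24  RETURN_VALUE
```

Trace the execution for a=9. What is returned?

1

LOAD_CONST → push 15. Stack: [15]
STORE_FAST x → x=15. Stack: []
LOAD_FAST_LOAD_FAST a,a → push 9,9. Stack: [9, 9]
BINARY_OP // → 9 // 9 = 1. Stack: [1]
STORE_FAST n → n=1. Stack: []
LOAD_FAST_LOAD_FAST n,a → push 1,9. Stack: [1, 9]
BINARY_OP % → 1 % 9 = 1. Stack: [1]
STORE_FAST z → z=1. Stack: []
LOAD_FAST z → push 1. Stack: [1]
RETURN_VALUE → return 1.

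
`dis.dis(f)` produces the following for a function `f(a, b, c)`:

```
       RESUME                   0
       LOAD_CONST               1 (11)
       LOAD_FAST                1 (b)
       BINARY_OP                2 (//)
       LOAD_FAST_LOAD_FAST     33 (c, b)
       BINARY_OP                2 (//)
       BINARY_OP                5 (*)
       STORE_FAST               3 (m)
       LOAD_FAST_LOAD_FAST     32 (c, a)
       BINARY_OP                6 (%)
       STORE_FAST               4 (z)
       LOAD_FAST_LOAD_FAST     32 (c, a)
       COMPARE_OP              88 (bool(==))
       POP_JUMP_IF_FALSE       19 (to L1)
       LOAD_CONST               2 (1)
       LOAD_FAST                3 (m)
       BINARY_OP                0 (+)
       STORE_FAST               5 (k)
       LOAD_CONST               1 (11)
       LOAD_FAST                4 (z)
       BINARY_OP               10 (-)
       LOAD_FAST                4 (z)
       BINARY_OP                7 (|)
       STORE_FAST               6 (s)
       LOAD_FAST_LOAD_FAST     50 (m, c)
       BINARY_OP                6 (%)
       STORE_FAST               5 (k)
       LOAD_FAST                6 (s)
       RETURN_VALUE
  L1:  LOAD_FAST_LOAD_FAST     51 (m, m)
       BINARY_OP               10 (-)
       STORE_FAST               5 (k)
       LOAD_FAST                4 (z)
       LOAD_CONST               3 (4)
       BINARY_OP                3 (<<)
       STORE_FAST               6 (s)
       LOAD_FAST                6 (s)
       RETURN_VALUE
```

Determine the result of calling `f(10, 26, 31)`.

16

LOAD_CONST → push 11. Stack: [11]
LOAD_FAST b → push 26. Stack: [11, 26]
BINARY_OP // → 11 // 26 = 0. Stack: [0]
LOAD_FAST_LOAD_FAST c,b → push 31,26. Stack: [0, 31, 26]
BINARY_OP // → 31 // 26 = 1. Stack: [0, 1]
BINARY_OP * → 0 * 1 = 0. Stack: [0]
STORE_FAST m → m=0. Stack: []
LOAD_FAST_LOAD_FAST c,a → push 31,10. Stack: [31, 10]
BINARY_OP % → 31 % 10 = 1. Stack: [1]
STORE_FAST z → z=1. Stack: []
LOAD_FAST_LOAD_FAST c,a → push 31,10. Stack: [31, 10]
COMPARE_OP bool(==) → 31 vs 10 = False. Stack: [False]
POP_JUMP_IF_FALSE → pop False; jump. Stack: []
LOAD_FAST_LOAD_FAST m,m → push 0,0. Stack: [0, 0]
BINARY_OP - → 0 - 0 = 0. Stack: [0]
STORE_FAST k → k=0. Stack: []
LOAD_FAST z → push 1. Stack: [1]
LOAD_CONST → push 4. Stack: [1, 4]
BINARY_OP << → 1 << 4 = 16. Stack: [16]
STORE_FAST s → s=16. Stack: []
LOAD_FAST s → push 16. Stack: [16]
RETURN_VALUE → return 16.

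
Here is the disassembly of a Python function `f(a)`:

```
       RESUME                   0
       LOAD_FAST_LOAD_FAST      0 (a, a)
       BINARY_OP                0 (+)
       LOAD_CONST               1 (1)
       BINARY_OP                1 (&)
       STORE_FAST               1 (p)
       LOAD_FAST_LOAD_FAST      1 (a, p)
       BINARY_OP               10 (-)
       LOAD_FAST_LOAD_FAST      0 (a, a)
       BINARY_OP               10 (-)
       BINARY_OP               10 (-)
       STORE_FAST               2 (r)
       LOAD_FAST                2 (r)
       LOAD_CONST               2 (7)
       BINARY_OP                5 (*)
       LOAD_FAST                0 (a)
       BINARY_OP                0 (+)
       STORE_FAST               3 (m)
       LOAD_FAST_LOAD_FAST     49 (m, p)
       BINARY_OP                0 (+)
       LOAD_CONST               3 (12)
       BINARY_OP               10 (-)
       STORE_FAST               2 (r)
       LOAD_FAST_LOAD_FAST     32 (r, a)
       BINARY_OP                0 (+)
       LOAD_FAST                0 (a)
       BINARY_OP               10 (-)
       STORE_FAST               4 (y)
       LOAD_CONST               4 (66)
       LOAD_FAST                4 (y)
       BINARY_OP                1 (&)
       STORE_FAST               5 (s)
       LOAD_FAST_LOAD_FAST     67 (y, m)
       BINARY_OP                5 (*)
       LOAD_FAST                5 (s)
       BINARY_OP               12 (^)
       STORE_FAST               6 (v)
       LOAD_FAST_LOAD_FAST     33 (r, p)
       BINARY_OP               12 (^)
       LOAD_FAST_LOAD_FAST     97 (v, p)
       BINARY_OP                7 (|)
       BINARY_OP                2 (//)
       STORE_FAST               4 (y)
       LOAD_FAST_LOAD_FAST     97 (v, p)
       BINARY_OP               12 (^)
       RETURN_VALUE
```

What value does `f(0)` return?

LOAD_FAST_LOAD_FAST a,a → push 0,0. Stack: [0, 0]
BINARY_OP + → 0 + 0 = 0. Stack: [0]
LOAD_CONST → push 1. Stack: [0, 1]
BINARY_OP & → 0 & 1 = 0. Stack: [0]
STORE_FAST p → p=0. Stack: []
LOAD_FAST_LOAD_FAST a,p → push 0,0. Stack: [0, 0]
BINARY_OP - → 0 - 0 = 0. Stack: [0]
LOAD_FAST_LOAD_FAST a,a → push 0,0. Stack: [0, 0, 0]
BINARY_OP - → 0 - 0 = 0. Stack: [0, 0]
BINARY_OP - → 0 - 0 = 0. Stack: [0]
STORE_FAST r → r=0. Stack: []
LOAD_FAST r → push 0. Stack: [0]
LOAD_CONST → push 7. Stack: [0, 7]
BINARY_OP * → 0 * 7 = 0. Stack: [0]
LOAD_FAST a → push 0. Stack: [0, 0]
BINARY_OP + → 0 + 0 = 0. Stack: [0]
STORE_FAST m → m=0. Stack: []
LOAD_FAST_LOAD_FAST m,p → push 0,0. Stack: [0, 0]
BINARY_OP + → 0 + 0 = 0. Stack: [0]
LOAD_CONST → push 12. Stack: [0, 12]
BINARY_OP - → 0 - 12 = -12. Stack: [-12]
STORE_FAST r → r=-12. Stack: []
LOAD_FAST_LOAD_FAST r,a → push -12,0. Stack: [-12, 0]
BINARY_OP + → -12 + 0 = -12. Stack: [-12]
LOAD_FAST a → push 0. Stack: [-12, 0]
BINARY_OP - → -12 - 0 = -12. Stack: [-12]
STORE_FAST y → y=-12. Stack: []
LOAD_CONST → push 66. Stack: [66]
LOAD_FAST y → push -12. Stack: [66, -12]
BINARY_OP & → 66 & -12 = 64. Stack: [64]
STORE_FAST s → s=64. Stack: []
LOAD_FAST_LOAD_FAST y,m → push -12,0. Stack: [-12, 0]
BINARY_OP * → -12 * 0 = 0. Stack: [0]
LOAD_FAST s → push 64. Stack: [0, 64]
BINARY_OP ^ → 0 ^ 64 = 64. Stack: [64]
STORE_FAST v → v=64. Stack: []
LOAD_FAST_LOAD_FAST r,p → push -12,0. Stack: [-12, 0]
BINARY_OP ^ → -12 ^ 0 = -12. Stack: [-12]
LOAD_FAST_LOAD_FAST v,p → push 64,0. Stack: [-12, 64, 0]
BINARY_OP | → 64 | 0 = 64. Stack: [-12, 64]
BINARY_OP // → -12 // 64 = -1. Stack: [-1]
STORE_FAST y → y=-1. Stack: []
LOAD_FAST_LOAD_FAST v,p → push 64,0. Stack: [64, 0]
BINARY_OP ^ → 64 ^ 0 = 64. Stack: [64]
RETURN_VALUE → return 64.

64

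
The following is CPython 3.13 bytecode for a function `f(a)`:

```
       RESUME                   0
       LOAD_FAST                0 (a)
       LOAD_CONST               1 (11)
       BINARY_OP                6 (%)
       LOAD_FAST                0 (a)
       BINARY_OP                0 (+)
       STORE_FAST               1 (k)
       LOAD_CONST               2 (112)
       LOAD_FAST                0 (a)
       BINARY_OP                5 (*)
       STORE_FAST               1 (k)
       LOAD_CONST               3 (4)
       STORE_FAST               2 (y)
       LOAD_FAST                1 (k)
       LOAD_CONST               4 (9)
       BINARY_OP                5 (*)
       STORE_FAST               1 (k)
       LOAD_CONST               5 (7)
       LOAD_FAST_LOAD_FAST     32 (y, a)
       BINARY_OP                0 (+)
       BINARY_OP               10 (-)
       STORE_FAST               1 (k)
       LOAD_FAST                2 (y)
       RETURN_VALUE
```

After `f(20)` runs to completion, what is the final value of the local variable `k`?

LOAD_FAST a → push 20. Stack: [20]
LOAD_CONST → push 11. Stack: [20, 11]
BINARY_OP % → 20 % 11 = 9. Stack: [9]
LOAD_FAST a → push 20. Stack: [9, 20]
BINARY_OP + → 9 + 20 = 29. Stack: [29]
STORE_FAST k → k=29. Stack: []
LOAD_CONST → push 112. Stack: [112]
LOAD_FAST a → push 20. Stack: [112, 20]
BINARY_OP * → 112 * 20 = 2240. Stack: [2240]
STORE_FAST k → k=2240. Stack: []
LOAD_CONST → push 4. Stack: [4]
STORE_FAST y → y=4. Stack: []
LOAD_FAST k → push 2240. Stack: [2240]
LOAD_CONST → push 9. Stack: [2240, 9]
BINARY_OP * → 2240 * 9 = 20160. Stack: [20160]
STORE_FAST k → k=20160. Stack: []
LOAD_CONST → push 7. Stack: [7]
LOAD_FAST_LOAD_FAST y,a → push 4,20. Stack: [7, 4, 20]
BINARY_OP + → 4 + 20 = 24. Stack: [7, 24]
BINARY_OP - → 7 - 24 = -17. Stack: [-17]
STORE_FAST k → k=-17. Stack: []
LOAD_FAST y → push 4. Stack: [4]
RETURN_VALUE → return 4.

-17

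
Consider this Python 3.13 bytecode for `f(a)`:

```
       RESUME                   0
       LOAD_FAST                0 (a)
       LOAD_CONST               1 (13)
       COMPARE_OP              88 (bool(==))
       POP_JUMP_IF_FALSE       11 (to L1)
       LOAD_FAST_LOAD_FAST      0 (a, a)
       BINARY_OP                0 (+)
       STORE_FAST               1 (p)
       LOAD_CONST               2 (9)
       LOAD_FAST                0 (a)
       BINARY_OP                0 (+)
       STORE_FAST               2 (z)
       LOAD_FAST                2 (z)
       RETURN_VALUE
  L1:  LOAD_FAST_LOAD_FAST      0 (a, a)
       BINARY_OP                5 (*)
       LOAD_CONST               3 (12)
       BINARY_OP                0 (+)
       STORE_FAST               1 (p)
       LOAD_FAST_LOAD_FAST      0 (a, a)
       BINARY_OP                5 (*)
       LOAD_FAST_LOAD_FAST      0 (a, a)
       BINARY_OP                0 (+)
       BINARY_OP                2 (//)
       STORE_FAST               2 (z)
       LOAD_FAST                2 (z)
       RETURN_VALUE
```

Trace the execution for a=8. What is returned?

4

LOAD_FAST a → push 8. Stack: [8]
LOAD_CONST → push 13. Stack: [8, 13]
COMPARE_OP bool(==) → 8 vs 13 = False. Stack: [False]
POP_JUMP_IF_FALSE → pop False; jump. Stack: []
LOAD_FAST_LOAD_FAST a,a → push 8,8. Stack: [8, 8]
BINARY_OP * → 8 * 8 = 64. Stack: [64]
LOAD_CONST → push 12. Stack: [64, 12]
BINARY_OP + → 64 + 12 = 76. Stack: [76]
STORE_FAST p → p=76. Stack: []
LOAD_FAST_LOAD_FAST a,a → push 8,8. Stack: [8, 8]
BINARY_OP * → 8 * 8 = 64. Stack: [64]
LOAD_FAST_LOAD_FAST a,a → push 8,8. Stack: [64, 8, 8]
BINARY_OP + → 8 + 8 = 16. Stack: [64, 16]
BINARY_OP // → 64 // 16 = 4. Stack: [4]
STORE_FAST z → z=4. Stack: []
LOAD_FAST z → push 4. Stack: [4]
RETURN_VALUE → return 4.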